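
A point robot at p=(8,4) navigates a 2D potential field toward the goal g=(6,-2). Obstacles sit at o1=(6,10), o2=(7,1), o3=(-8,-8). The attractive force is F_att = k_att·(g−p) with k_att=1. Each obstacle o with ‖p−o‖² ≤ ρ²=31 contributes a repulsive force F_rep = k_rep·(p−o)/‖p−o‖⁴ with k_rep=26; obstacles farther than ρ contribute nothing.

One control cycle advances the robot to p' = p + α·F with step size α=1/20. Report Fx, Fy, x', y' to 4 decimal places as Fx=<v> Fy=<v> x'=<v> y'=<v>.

Fx=-1.7400 Fy=-5.2200 x'=7.9130 y'=3.7390

F_att = 1·(g−p) = 1·(-2,-6) = (-2.0000,-6.0000)
o1: d²=40 > ρ²=31 → inactive
o2: d²=10 ≤ ρ²=31; F_rep = 26·(1,3)/10² = (0.2600,0.7800)
o3: d²=400 > ρ²=31 → inactive
F = F_att + ΣF_rep = (-1.7400,-5.2200)
p' = p + 1/20·F = (7.9130,3.7390)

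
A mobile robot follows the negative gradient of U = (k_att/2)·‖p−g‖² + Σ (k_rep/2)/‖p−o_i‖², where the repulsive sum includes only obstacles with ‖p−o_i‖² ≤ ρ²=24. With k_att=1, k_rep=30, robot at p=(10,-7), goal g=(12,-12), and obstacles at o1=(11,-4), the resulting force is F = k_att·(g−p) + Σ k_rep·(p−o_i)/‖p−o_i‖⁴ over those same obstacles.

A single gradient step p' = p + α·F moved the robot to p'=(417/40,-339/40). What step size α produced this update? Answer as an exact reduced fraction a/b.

α = 1/4

F_att = 1·(g−p) = 1·(2,-5) = (2.0000,-5.0000)
o1: d²=10 ≤ ρ²=24; F_rep = 30·(-1,-3)/10² = (-0.3000,-0.9000)
F = F_att + ΣF_rep = (1.7000,-5.9000)
Δp = p'−p = (0.4250,-1.4750); α = Δx/Fx = (17/40) / (17/10) = 1/4
check: Δy/Fy = (-59/40) / (-59/10) = 1/4 ✓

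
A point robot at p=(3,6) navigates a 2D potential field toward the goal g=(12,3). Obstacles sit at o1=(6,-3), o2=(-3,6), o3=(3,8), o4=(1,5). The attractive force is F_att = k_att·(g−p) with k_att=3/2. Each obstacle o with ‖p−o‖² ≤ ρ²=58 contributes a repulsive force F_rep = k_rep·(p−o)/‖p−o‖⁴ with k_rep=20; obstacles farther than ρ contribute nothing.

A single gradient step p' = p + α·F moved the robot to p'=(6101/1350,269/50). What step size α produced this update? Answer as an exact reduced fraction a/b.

F_att = 3/2·(g−p) = 3/2·(9,-3) = (13.5000,-4.5000)
o1: d²=90 > ρ²=58 → inactive
o2: d²=36 ≤ ρ²=58; F_rep = 20·(6,0)/36² = (0.0926,0.0000)
o3: d²=4 ≤ ρ²=58; F_rep = 20·(0,-2)/4² = (0.0000,-2.5000)
o4: d²=5 ≤ ρ²=58; F_rep = 20·(2,1)/5² = (1.6000,0.8000)
F = F_att + ΣF_rep = (15.1926,-6.2000)
Δp = p'−p = (1.5193,-0.6200); α = Δx/Fx = (2051/1350) / (2051/135) = 1/10
check: Δy/Fy = (-31/50) / (-31/5) = 1/10 ✓

α = 1/10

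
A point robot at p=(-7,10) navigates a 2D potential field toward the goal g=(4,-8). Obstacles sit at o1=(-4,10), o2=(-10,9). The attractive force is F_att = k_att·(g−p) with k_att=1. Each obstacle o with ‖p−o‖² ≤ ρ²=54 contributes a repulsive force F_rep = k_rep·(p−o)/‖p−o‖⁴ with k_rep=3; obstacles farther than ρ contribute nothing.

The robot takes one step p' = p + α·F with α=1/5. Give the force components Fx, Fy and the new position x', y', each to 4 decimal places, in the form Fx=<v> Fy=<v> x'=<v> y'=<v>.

F_att = 1·(g−p) = 1·(11,-18) = (11.0000,-18.0000)
o1: d²=9 ≤ ρ²=54; F_rep = 3·(-3,0)/9² = (-0.1111,0.0000)
o2: d²=10 ≤ ρ²=54; F_rep = 3·(3,1)/10² = (0.0900,0.0300)
F = F_att + ΣF_rep = (10.9789,-17.9700)
p' = p + 1/5·F = (-4.8042,6.4060)

Fx=10.9789 Fy=-17.9700 x'=-4.8042 y'=6.4060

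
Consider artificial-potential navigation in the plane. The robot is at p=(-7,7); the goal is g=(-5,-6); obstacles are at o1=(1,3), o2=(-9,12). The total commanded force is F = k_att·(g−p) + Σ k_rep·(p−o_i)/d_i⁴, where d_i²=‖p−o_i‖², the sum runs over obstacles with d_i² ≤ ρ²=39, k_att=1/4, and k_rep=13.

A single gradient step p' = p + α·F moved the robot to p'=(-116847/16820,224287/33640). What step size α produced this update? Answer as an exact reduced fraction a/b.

F_att = 1/4·(g−p) = 1/4·(2,-13) = (0.5000,-3.2500)
o1: d²=80 > ρ²=39 → inactive
o2: d²=29 ≤ ρ²=39; F_rep = 13·(2,-5)/29² = (0.0309,-0.0773)
F = F_att + ΣF_rep = (0.5309,-3.3273)
Δp = p'−p = (0.0531,-0.3327); α = Δx/Fx = (893/16820) / (893/1682) = 1/10
check: Δy/Fy = (-11193/33640) / (-11193/3364) = 1/10 ✓

α = 1/10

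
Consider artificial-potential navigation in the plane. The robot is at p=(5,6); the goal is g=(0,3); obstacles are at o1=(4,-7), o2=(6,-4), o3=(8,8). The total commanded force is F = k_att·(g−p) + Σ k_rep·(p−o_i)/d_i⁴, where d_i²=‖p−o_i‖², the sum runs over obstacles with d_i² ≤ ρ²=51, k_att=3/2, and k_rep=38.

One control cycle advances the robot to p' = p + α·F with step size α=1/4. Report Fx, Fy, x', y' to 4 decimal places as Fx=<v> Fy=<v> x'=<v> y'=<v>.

Fx=-8.1746 Fy=-4.9497 x'=2.9564 y'=4.7626

F_att = 3/2·(g−p) = 3/2·(-5,-3) = (-7.5000,-4.5000)
o1: d²=170 > ρ²=51 → inactive
o2: d²=101 > ρ²=51 → inactive
o3: d²=13 ≤ ρ²=51; F_rep = 38·(-3,-2)/13² = (-0.6746,-0.4497)
F = F_att + ΣF_rep = (-8.1746,-4.9497)
p' = p + 1/4·F = (2.9564,4.7626)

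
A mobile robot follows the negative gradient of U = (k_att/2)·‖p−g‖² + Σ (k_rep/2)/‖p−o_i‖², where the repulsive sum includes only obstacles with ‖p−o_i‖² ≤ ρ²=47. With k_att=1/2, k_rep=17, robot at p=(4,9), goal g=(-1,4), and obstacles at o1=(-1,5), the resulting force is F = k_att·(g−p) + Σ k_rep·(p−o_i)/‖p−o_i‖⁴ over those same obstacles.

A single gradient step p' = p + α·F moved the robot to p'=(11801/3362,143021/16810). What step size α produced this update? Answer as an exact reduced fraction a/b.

F_att = 1/2·(g−p) = 1/2·(-5,-5) = (-2.5000,-2.5000)
o1: d²=41 ≤ ρ²=47; F_rep = 17·(5,4)/41² = (0.0506,0.0405)
F = F_att + ΣF_rep = (-2.4494,-2.4595)
Δp = p'−p = (-0.4899,-0.4919); α = Δx/Fx = (-1647/3362) / (-8235/3362) = 1/5
check: Δy/Fy = (-8269/16810) / (-8269/3362) = 1/5 ✓

α = 1/5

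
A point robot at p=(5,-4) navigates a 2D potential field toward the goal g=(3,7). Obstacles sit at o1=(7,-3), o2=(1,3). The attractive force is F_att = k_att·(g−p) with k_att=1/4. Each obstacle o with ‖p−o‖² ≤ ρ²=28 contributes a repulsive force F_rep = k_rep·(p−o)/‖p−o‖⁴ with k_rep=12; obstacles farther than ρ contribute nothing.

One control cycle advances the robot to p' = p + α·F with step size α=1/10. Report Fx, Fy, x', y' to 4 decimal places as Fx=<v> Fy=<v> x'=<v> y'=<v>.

F_att = 1/4·(g−p) = 1/4·(-2,11) = (-0.5000,2.7500)
o1: d²=5 ≤ ρ²=28; F_rep = 12·(-2,-1)/5² = (-0.9600,-0.4800)
o2: d²=65 > ρ²=28 → inactive
F = F_att + ΣF_rep = (-1.4600,2.2700)
p' = p + 1/10·F = (4.8540,-3.7730)

Fx=-1.4600 Fy=2.2700 x'=4.8540 y'=-3.7730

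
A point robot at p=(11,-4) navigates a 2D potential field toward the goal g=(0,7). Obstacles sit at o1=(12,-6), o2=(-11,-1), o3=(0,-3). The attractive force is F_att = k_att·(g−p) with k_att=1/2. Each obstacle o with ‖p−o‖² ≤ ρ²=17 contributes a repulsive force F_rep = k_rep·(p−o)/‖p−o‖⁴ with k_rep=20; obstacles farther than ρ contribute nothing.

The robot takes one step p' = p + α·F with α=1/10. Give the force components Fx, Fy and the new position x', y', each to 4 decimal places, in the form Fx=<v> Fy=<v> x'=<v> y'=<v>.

Fx=-6.3000 Fy=7.1000 x'=10.3700 y'=-3.2900

F_att = 1/2·(g−p) = 1/2·(-11,11) = (-5.5000,5.5000)
o1: d²=5 ≤ ρ²=17; F_rep = 20·(-1,2)/5² = (-0.8000,1.6000)
o2: d²=493 > ρ²=17 → inactive
o3: d²=122 > ρ²=17 → inactive
F = F_att + ΣF_rep = (-6.3000,7.1000)
p' = p + 1/10·F = (10.3700,-3.2900)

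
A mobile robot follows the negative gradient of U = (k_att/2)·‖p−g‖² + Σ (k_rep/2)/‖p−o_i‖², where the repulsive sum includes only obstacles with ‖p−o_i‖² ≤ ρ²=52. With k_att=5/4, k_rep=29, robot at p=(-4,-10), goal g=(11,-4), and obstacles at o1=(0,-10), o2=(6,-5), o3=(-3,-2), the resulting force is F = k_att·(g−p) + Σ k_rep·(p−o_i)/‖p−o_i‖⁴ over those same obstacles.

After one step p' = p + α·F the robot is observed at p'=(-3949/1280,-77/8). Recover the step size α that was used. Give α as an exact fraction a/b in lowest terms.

α = 1/20

F_att = 5/4·(g−p) = 5/4·(15,6) = (18.7500,7.5000)
o1: d²=16 ≤ ρ²=52; F_rep = 29·(-4,0)/16² = (-0.4531,0.0000)
o2: d²=125 > ρ²=52 → inactive
o3: d²=65 > ρ²=52 → inactive
F = F_att + ΣF_rep = (18.2969,7.5000)
Δp = p'−p = (0.9148,0.3750); α = Δx/Fx = (1171/1280) / (1171/64) = 1/20
check: Δy/Fy = (3/8) / (15/2) = 1/20 ✓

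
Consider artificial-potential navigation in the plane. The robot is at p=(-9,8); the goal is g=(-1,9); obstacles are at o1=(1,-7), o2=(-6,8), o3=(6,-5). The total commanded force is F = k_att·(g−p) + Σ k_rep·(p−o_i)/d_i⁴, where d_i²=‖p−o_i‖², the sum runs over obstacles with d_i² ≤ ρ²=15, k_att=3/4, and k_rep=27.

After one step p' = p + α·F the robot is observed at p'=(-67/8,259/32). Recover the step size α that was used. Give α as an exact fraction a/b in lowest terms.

α = 1/8

F_att = 3/4·(g−p) = 3/4·(8,1) = (6.0000,0.7500)
o1: d²=325 > ρ²=15 → inactive
o2: d²=9 ≤ ρ²=15; F_rep = 27·(-3,0)/9² = (-1.0000,0.0000)
o3: d²=394 > ρ²=15 → inactive
F = F_att + ΣF_rep = (5.0000,0.7500)
Δp = p'−p = (0.6250,0.0938); α = Δx/Fx = (5/8) / (5) = 1/8
check: Δy/Fy = (3/32) / (3/4) = 1/8 ✓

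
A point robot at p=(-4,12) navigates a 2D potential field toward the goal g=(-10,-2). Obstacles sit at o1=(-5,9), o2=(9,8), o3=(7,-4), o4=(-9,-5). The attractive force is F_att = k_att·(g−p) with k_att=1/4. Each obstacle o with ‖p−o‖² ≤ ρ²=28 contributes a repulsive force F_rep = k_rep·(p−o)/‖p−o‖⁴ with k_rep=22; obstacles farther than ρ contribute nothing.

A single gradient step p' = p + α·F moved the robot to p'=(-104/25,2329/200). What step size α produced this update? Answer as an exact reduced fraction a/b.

α = 1/8

F_att = 1/4·(g−p) = 1/4·(-6,-14) = (-1.5000,-3.5000)
o1: d²=10 ≤ ρ²=28; F_rep = 22·(1,3)/10² = (0.2200,0.6600)
o2: d²=185 > ρ²=28 → inactive
o3: d²=377 > ρ²=28 → inactive
o4: d²=314 > ρ²=28 → inactive
F = F_att + ΣF_rep = (-1.2800,-2.8400)
Δp = p'−p = (-0.1600,-0.3550); α = Δx/Fx = (-4/25) / (-32/25) = 1/8
check: Δy/Fy = (-71/200) / (-71/25) = 1/8 ✓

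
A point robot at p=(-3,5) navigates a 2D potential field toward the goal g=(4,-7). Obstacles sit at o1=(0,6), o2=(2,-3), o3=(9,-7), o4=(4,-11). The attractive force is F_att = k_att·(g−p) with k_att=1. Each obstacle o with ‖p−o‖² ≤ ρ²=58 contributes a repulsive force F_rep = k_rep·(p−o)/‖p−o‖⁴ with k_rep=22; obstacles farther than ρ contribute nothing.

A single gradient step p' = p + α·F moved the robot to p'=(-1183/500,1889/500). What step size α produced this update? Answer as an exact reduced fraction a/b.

α = 1/10

F_att = 1·(g−p) = 1·(7,-12) = (7.0000,-12.0000)
o1: d²=10 ≤ ρ²=58; F_rep = 22·(-3,-1)/10² = (-0.6600,-0.2200)
o2: d²=89 > ρ²=58 → inactive
o3: d²=288 > ρ²=58 → inactive
o4: d²=305 > ρ²=58 → inactive
F = F_att + ΣF_rep = (6.3400,-12.2200)
Δp = p'−p = (0.6340,-1.2220); α = Δx/Fx = (317/500) / (317/50) = 1/10
check: Δy/Fy = (-611/500) / (-611/50) = 1/10 ✓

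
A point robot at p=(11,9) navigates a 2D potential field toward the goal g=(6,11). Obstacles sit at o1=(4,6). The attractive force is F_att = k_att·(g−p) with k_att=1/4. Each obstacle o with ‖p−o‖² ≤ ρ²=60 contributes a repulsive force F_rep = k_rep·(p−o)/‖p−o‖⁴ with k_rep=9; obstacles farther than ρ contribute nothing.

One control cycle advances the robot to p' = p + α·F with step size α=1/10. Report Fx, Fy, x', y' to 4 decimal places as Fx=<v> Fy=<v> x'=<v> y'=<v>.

F_att = 1/4·(g−p) = 1/4·(-5,2) = (-1.2500,0.5000)
o1: d²=58 ≤ ρ²=60; F_rep = 9·(7,3)/58² = (0.0187,0.0080)
F = F_att + ΣF_rep = (-1.2313,0.5080)
p' = p + 1/10·F = (10.8769,9.0508)

Fx=-1.2313 Fy=0.5080 x'=10.8769 y'=9.0508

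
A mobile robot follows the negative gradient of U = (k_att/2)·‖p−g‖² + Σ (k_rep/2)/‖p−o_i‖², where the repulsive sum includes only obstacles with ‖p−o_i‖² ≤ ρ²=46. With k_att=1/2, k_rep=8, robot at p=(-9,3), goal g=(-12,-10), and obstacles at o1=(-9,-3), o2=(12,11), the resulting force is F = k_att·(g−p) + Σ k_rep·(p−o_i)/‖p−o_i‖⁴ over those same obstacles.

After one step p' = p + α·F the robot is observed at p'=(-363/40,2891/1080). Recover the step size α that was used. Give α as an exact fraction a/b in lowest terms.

α = 1/20

F_att = 1/2·(g−p) = 1/2·(-3,-13) = (-1.5000,-6.5000)
o1: d²=36 ≤ ρ²=46; F_rep = 8·(0,6)/36² = (0.0000,0.0370)
o2: d²=505 > ρ²=46 → inactive
F = F_att + ΣF_rep = (-1.5000,-6.4630)
Δp = p'−p = (-0.0750,-0.3231); α = Δx/Fx = (-3/40) / (-3/2) = 1/20
check: Δy/Fy = (-349/1080) / (-349/54) = 1/20 ✓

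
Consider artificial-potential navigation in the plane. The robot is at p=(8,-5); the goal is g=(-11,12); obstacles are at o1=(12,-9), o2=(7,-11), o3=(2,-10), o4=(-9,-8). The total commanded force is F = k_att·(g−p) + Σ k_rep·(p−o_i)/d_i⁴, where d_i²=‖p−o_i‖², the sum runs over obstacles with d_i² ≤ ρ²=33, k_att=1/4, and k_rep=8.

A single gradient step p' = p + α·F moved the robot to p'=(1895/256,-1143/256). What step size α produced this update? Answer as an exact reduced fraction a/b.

α = 1/8

F_att = 1/4·(g−p) = 1/4·(-19,17) = (-4.7500,4.2500)
o1: d²=32 ≤ ρ²=33; F_rep = 8·(-4,4)/32² = (-0.0312,0.0312)
o2: d²=37 > ρ²=33 → inactive
o3: d²=61 > ρ²=33 → inactive
o4: d²=298 > ρ²=33 → inactive
F = F_att + ΣF_rep = (-4.7812,4.2812)
Δp = p'−p = (-0.5977,0.5352); α = Δx/Fx = (-153/256) / (-153/32) = 1/8
check: Δy/Fy = (137/256) / (137/32) = 1/8 ✓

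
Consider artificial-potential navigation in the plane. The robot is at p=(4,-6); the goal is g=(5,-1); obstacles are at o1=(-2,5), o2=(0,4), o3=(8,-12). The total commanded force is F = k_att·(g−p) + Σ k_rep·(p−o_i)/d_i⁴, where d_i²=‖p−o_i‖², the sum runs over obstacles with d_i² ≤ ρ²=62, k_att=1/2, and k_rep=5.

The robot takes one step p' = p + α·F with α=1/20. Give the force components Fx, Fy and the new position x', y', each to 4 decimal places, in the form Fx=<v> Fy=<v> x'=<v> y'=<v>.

Fx=0.4926 Fy=2.5111 x'=4.0246 y'=-5.8744

F_att = 1/2·(g−p) = 1/2·(1,5) = (0.5000,2.5000)
o1: d²=157 > ρ²=62 → inactive
o2: d²=116 > ρ²=62 → inactive
o3: d²=52 ≤ ρ²=62; F_rep = 5·(-4,6)/52² = (-0.0074,0.0111)
F = F_att + ΣF_rep = (0.4926,2.5111)
p' = p + 1/20·F = (4.0246,-5.8744)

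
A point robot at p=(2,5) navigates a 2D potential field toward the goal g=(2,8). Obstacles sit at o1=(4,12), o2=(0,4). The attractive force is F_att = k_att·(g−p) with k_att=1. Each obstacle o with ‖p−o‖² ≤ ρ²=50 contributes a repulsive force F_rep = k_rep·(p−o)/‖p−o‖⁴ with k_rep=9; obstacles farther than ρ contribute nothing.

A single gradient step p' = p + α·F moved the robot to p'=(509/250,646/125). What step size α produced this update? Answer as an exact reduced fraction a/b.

F_att = 1·(g−p) = 1·(0,3) = (0.0000,3.0000)
o1: d²=53 > ρ²=50 → inactive
o2: d²=5 ≤ ρ²=50; F_rep = 9·(2,1)/5² = (0.7200,0.3600)
F = F_att + ΣF_rep = (0.7200,3.3600)
Δp = p'−p = (0.0360,0.1680); α = Δx/Fx = (9/250) / (18/25) = 1/20
check: Δy/Fy = (21/125) / (84/25) = 1/20 ✓

α = 1/20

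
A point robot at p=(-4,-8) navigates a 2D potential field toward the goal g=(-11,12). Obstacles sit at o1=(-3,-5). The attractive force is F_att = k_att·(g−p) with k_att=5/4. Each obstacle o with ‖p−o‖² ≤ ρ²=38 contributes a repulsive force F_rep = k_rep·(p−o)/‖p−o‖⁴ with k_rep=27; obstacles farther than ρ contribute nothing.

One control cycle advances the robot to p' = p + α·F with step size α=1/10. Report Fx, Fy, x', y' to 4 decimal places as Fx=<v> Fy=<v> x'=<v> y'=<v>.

F_att = 5/4·(g−p) = 5/4·(-7,20) = (-8.7500,25.0000)
o1: d²=10 ≤ ρ²=38; F_rep = 27·(-1,-3)/10² = (-0.2700,-0.8100)
F = F_att + ΣF_rep = (-9.0200,24.1900)
p' = p + 1/10·F = (-4.9020,-5.5810)

Fx=-9.0200 Fy=24.1900 x'=-4.9020 y'=-5.5810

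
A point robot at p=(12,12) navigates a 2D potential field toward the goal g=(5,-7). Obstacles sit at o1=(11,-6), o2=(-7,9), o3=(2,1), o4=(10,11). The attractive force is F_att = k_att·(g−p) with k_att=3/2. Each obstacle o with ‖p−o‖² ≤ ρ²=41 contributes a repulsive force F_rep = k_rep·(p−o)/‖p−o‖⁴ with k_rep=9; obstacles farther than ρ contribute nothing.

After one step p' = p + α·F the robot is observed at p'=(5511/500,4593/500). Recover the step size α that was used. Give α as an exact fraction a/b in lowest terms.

F_att = 3/2·(g−p) = 3/2·(-7,-19) = (-10.5000,-28.5000)
o1: d²=325 > ρ²=41 → inactive
o2: d²=370 > ρ²=41 → inactive
o3: d²=221 > ρ²=41 → inactive
o4: d²=5 ≤ ρ²=41; F_rep = 9·(2,1)/5² = (0.7200,0.3600)
F = F_att + ΣF_rep = (-9.7800,-28.1400)
Δp = p'−p = (-0.9780,-2.8140); α = Δx/Fx = (-489/500) / (-489/50) = 1/10
check: Δy/Fy = (-1407/500) / (-1407/50) = 1/10 ✓

α = 1/10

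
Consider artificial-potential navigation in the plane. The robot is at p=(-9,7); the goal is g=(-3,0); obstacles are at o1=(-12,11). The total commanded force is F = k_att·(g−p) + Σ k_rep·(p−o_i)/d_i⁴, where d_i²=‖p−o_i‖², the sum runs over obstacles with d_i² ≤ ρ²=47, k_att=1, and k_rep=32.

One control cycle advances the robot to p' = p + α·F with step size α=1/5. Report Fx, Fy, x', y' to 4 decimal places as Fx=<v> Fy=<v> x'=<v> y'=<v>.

Fx=6.1536 Fy=-7.2048 x'=-7.7693 y'=5.5590

F_att = 1·(g−p) = 1·(6,-7) = (6.0000,-7.0000)
o1: d²=25 ≤ ρ²=47; F_rep = 32·(3,-4)/25² = (0.1536,-0.2048)
F = F_att + ΣF_rep = (6.1536,-7.2048)
p' = p + 1/5·F = (-7.7693,5.5590)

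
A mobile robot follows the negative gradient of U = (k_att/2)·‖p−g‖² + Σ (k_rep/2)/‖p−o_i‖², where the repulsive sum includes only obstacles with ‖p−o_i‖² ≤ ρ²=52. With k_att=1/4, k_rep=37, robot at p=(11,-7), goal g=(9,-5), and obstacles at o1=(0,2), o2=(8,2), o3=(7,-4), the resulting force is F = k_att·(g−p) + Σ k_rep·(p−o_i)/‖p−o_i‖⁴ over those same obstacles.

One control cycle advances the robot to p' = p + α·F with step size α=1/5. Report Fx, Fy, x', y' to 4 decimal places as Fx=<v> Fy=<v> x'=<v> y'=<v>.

F_att = 1/4·(g−p) = 1/4·(-2,2) = (-0.5000,0.5000)
o1: d²=202 > ρ²=52 → inactive
o2: d²=90 > ρ²=52 → inactive
o3: d²=25 ≤ ρ²=52; F_rep = 37·(4,-3)/25² = (0.2368,-0.1776)
F = F_att + ΣF_rep = (-0.2632,0.3224)
p' = p + 1/5·F = (10.9474,-6.9355)

Fx=-0.2632 Fy=0.3224 x'=10.9474 y'=-6.9355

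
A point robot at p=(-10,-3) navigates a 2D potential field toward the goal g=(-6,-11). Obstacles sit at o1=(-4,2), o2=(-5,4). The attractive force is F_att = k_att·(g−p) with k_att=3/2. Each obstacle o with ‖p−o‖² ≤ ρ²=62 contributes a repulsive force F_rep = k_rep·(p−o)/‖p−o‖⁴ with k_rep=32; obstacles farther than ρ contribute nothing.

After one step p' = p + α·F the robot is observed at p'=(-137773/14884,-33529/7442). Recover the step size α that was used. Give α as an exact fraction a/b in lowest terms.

F_att = 3/2·(g−p) = 3/2·(4,-8) = (6.0000,-12.0000)
o1: d²=61 ≤ ρ²=62; F_rep = 32·(-6,-5)/61² = (-0.0516,-0.0430)
o2: d²=74 > ρ²=62 → inactive
F = F_att + ΣF_rep = (5.9484,-12.0430)
Δp = p'−p = (0.7436,-1.5054); α = Δx/Fx = (11067/14884) / (22134/3721) = 1/8
check: Δy/Fy = (-11203/7442) / (-44812/3721) = 1/8 ✓

α = 1/8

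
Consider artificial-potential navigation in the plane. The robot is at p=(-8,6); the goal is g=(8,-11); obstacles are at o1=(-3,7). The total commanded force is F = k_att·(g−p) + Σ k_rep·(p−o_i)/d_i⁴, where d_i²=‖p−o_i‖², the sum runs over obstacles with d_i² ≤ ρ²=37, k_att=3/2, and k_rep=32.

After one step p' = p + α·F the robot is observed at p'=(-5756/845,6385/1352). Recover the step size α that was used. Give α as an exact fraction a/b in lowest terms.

α = 1/20

F_att = 3/2·(g−p) = 3/2·(16,-17) = (24.0000,-25.5000)
o1: d²=26 ≤ ρ²=37; F_rep = 32·(-5,-1)/26² = (-0.2367,-0.0473)
F = F_att + ΣF_rep = (23.7633,-25.5473)
Δp = p'−p = (1.1882,-1.2774); α = Δx/Fx = (1004/845) / (4016/169) = 1/20
check: Δy/Fy = (-1727/1352) / (-8635/338) = 1/20 ✓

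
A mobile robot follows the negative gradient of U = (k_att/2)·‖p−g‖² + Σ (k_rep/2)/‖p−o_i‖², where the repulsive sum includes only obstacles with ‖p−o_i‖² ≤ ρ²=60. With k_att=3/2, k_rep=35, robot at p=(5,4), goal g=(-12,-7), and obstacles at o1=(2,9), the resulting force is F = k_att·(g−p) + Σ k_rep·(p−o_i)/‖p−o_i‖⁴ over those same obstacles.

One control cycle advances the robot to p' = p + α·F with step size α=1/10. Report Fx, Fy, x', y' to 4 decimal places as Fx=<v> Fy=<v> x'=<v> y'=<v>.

Fx=-25.4092 Fy=-16.6514 x'=2.4591 y'=2.3349

F_att = 3/2·(g−p) = 3/2·(-17,-11) = (-25.5000,-16.5000)
o1: d²=34 ≤ ρ²=60; F_rep = 35·(3,-5)/34² = (0.0908,-0.1514)
F = F_att + ΣF_rep = (-25.4092,-16.6514)
p' = p + 1/10·F = (2.4591,2.3349)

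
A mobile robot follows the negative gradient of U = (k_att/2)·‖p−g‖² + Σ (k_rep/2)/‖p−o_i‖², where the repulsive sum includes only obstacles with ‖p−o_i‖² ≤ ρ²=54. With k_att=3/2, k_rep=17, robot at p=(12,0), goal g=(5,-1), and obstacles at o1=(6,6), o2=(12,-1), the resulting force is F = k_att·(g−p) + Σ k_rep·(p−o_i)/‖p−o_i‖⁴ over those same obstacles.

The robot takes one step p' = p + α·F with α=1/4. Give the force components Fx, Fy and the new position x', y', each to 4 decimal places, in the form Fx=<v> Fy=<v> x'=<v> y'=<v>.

F_att = 3/2·(g−p) = 3/2·(-7,-1) = (-10.5000,-1.5000)
o1: d²=72 > ρ²=54 → inactive
o2: d²=1 ≤ ρ²=54; F_rep = 17·(0,1)/1² = (0.0000,17.0000)
F = F_att + ΣF_rep = (-10.5000,15.5000)
p' = p + 1/4·F = (9.3750,3.8750)

Fx=-10.5000 Fy=15.5000 x'=9.3750 y'=3.8750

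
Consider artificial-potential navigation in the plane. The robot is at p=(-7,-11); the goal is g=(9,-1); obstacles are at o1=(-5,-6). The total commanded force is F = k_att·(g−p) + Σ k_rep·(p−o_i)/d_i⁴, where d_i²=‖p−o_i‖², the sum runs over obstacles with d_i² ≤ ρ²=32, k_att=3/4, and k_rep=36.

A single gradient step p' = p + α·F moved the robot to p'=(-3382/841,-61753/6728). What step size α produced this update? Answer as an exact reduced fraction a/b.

F_att = 3/4·(g−p) = 3/4·(16,10) = (12.0000,7.5000)
o1: d²=29 ≤ ρ²=32; F_rep = 36·(-2,-5)/29² = (-0.0856,-0.2140)
F = F_att + ΣF_rep = (11.9144,7.2860)
Δp = p'−p = (2.9786,1.8215); α = Δx/Fx = (2505/841) / (10020/841) = 1/4
check: Δy/Fy = (12255/6728) / (12255/1682) = 1/4 ✓

α = 1/4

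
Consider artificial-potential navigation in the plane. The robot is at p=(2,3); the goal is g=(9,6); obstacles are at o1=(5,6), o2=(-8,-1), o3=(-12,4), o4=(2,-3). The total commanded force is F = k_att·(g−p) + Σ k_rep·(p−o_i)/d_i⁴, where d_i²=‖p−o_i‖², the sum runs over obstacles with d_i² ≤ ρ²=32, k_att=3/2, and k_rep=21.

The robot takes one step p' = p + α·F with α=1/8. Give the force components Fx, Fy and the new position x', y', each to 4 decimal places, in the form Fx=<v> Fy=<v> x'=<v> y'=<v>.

Fx=10.3056 Fy=4.3056 x'=3.2882 y'=3.5382

F_att = 3/2·(g−p) = 3/2·(7,3) = (10.5000,4.5000)
o1: d²=18 ≤ ρ²=32; F_rep = 21·(-3,-3)/18² = (-0.1944,-0.1944)
o2: d²=116 > ρ²=32 → inactive
o3: d²=197 > ρ²=32 → inactive
o4: d²=36 > ρ²=32 → inactive
F = F_att + ΣF_rep = (10.3056,4.3056)
p' = p + 1/8·F = (3.2882,3.5382)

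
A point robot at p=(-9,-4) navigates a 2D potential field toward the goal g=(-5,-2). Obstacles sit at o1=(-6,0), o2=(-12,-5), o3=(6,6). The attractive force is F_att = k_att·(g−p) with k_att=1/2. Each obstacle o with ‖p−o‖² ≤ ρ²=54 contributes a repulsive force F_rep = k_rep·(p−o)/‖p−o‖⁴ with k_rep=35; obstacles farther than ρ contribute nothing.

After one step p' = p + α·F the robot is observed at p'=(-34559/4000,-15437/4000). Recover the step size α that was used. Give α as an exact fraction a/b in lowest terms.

F_att = 1/2·(g−p) = 1/2·(4,2) = (2.0000,1.0000)
o1: d²=25 ≤ ρ²=54; F_rep = 35·(-3,-4)/25² = (-0.1680,-0.2240)
o2: d²=10 ≤ ρ²=54; F_rep = 35·(3,1)/10² = (1.0500,0.3500)
o3: d²=325 > ρ²=54 → inactive
F = F_att + ΣF_rep = (2.8820,1.1260)
Δp = p'−p = (0.3603,0.1407); α = Δx/Fx = (1441/4000) / (1441/500) = 1/8
check: Δy/Fy = (563/4000) / (563/500) = 1/8 ✓

α = 1/8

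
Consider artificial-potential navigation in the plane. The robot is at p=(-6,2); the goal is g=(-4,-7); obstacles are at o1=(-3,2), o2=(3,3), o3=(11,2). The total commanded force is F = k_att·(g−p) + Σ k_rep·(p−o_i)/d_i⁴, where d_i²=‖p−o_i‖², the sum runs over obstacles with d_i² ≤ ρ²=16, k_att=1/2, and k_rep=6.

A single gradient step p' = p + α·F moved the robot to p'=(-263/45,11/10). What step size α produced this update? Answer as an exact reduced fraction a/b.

F_att = 1/2·(g−p) = 1/2·(2,-9) = (1.0000,-4.5000)
o1: d²=9 ≤ ρ²=16; F_rep = 6·(-3,0)/9² = (-0.2222,0.0000)
o2: d²=82 > ρ²=16 → inactive
o3: d²=289 > ρ²=16 → inactive
F = F_att + ΣF_rep = (0.7778,-4.5000)
Δp = p'−p = (0.1556,-0.9000); α = Δx/Fx = (7/45) / (7/9) = 1/5
check: Δy/Fy = (-9/10) / (-9/2) = 1/5 ✓

α = 1/5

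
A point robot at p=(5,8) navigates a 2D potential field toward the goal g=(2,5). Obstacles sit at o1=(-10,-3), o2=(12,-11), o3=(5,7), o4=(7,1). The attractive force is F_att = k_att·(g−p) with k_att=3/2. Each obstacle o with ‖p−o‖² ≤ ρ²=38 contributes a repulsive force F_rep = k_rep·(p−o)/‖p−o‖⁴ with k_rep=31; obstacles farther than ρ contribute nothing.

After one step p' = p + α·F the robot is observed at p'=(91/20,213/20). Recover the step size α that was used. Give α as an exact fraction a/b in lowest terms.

F_att = 3/2·(g−p) = 3/2·(-3,-3) = (-4.5000,-4.5000)
o1: d²=346 > ρ²=38 → inactive
o2: d²=410 > ρ²=38 → inactive
o3: d²=1 ≤ ρ²=38; F_rep = 31·(0,1)/1² = (0.0000,31.0000)
o4: d²=53 > ρ²=38 → inactive
F = F_att + ΣF_rep = (-4.5000,26.5000)
Δp = p'−p = (-0.4500,2.6500); α = Δx/Fx = (-9/20) / (-9/2) = 1/10
check: Δy/Fy = (53/20) / (53/2) = 1/10 ✓

α = 1/10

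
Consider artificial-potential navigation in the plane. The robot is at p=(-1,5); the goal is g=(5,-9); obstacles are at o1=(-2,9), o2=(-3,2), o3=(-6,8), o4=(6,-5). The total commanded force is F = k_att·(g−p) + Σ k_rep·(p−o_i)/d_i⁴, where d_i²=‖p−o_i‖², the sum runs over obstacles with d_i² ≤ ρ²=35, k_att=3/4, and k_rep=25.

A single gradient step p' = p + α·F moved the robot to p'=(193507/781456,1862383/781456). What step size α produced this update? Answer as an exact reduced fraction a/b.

F_att = 3/4·(g−p) = 3/4·(6,-14) = (4.5000,-10.5000)
o1: d²=17 ≤ ρ²=35; F_rep = 25·(1,-4)/17² = (0.0865,-0.3460)
o2: d²=13 ≤ ρ²=35; F_rep = 25·(2,3)/13² = (0.2959,0.4438)
o3: d²=34 ≤ ρ²=35; F_rep = 25·(5,-3)/34² = (0.1081,-0.0649)
o4: d²=149 > ρ²=35 → inactive
F = F_att + ΣF_rep = (4.9905,-10.4671)
Δp = p'−p = (1.2476,-2.6168); α = Δx/Fx = (974963/781456) / (974963/195364) = 1/4
check: Δy/Fy = (-2044897/781456) / (-2044897/195364) = 1/4 ✓

α = 1/4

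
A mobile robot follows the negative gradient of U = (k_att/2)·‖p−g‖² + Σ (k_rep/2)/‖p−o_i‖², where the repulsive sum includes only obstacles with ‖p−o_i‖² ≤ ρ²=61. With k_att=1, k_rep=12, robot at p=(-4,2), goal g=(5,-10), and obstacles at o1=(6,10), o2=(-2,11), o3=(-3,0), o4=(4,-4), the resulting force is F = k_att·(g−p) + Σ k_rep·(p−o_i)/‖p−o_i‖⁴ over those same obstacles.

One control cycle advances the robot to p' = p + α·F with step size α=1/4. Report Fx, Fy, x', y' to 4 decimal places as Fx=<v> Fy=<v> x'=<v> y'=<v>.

Fx=8.5200 Fy=-11.0400 x'=-1.8700 y'=-0.7600

F_att = 1·(g−p) = 1·(9,-12) = (9.0000,-12.0000)
o1: d²=164 > ρ²=61 → inactive
o2: d²=85 > ρ²=61 → inactive
o3: d²=5 ≤ ρ²=61; F_rep = 12·(-1,2)/5² = (-0.4800,0.9600)
o4: d²=100 > ρ²=61 → inactive
F = F_att + ΣF_rep = (8.5200,-11.0400)
p' = p + 1/4·F = (-1.8700,-0.7600)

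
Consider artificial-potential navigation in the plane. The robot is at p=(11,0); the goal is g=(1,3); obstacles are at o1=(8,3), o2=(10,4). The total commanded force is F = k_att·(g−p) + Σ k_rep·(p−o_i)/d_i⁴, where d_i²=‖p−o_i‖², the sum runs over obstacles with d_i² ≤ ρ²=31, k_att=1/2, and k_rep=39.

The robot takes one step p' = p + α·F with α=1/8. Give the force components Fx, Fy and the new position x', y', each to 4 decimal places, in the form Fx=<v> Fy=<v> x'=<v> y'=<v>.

Fx=-4.5039 Fy=0.5991 x'=10.4370 y'=0.0749

F_att = 1/2·(g−p) = 1/2·(-10,3) = (-5.0000,1.5000)
o1: d²=18 ≤ ρ²=31; F_rep = 39·(3,-3)/18² = (0.3611,-0.3611)
o2: d²=17 ≤ ρ²=31; F_rep = 39·(1,-4)/17² = (0.1349,-0.5398)
F = F_att + ΣF_rep = (-4.5039,0.5991)
p' = p + 1/8·F = (10.4370,0.0749)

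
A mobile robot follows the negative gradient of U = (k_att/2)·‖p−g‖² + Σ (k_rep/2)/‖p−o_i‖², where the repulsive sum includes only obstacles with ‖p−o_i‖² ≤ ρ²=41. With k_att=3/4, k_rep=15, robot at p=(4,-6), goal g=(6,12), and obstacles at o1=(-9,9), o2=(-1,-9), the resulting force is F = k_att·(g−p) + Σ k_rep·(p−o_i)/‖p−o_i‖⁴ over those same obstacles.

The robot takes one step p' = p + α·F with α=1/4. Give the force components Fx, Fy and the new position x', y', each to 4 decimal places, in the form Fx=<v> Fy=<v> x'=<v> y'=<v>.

F_att = 3/4·(g−p) = 3/4·(2,18) = (1.5000,13.5000)
o1: d²=394 > ρ²=41 → inactive
o2: d²=34 ≤ ρ²=41; F_rep = 15·(5,3)/34² = (0.0649,0.0389)
F = F_att + ΣF_rep = (1.5649,13.5389)
p' = p + 1/4·F = (4.3912,-2.6153)

Fx=1.5649 Fy=13.5389 x'=4.3912 y'=-2.6153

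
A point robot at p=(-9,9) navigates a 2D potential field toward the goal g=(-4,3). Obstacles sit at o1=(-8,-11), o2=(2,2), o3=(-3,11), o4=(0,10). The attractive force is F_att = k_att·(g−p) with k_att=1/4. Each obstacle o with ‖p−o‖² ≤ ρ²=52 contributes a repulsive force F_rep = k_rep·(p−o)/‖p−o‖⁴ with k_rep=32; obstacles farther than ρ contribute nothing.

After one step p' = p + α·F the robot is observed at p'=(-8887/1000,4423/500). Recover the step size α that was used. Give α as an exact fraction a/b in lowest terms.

F_att = 1/4·(g−p) = 1/4·(5,-6) = (1.2500,-1.5000)
o1: d²=401 > ρ²=52 → inactive
o2: d²=170 > ρ²=52 → inactive
o3: d²=40 ≤ ρ²=52; F_rep = 32·(-6,-2)/40² = (-0.1200,-0.0400)
o4: d²=82 > ρ²=52 → inactive
F = F_att + ΣF_rep = (1.1300,-1.5400)
Δp = p'−p = (0.1130,-0.1540); α = Δx/Fx = (113/1000) / (113/100) = 1/10
check: Δy/Fy = (-77/500) / (-77/50) = 1/10 ✓

α = 1/10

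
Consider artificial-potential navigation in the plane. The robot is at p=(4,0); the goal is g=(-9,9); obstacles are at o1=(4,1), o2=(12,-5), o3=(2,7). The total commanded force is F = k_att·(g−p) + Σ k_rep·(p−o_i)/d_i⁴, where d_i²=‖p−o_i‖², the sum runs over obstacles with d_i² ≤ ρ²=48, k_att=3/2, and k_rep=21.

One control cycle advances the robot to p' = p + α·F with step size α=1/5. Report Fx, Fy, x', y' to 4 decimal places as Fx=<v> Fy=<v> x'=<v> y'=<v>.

F_att = 3/2·(g−p) = 3/2·(-13,9) = (-19.5000,13.5000)
o1: d²=1 ≤ ρ²=48; F_rep = 21·(0,-1)/1² = (0.0000,-21.0000)
o2: d²=89 > ρ²=48 → inactive
o3: d²=53 > ρ²=48 → inactive
F = F_att + ΣF_rep = (-19.5000,-7.5000)
p' = p + 1/5·F = (0.1000,-1.5000)

Fx=-19.5000 Fy=-7.5000 x'=0.1000 y'=-1.5000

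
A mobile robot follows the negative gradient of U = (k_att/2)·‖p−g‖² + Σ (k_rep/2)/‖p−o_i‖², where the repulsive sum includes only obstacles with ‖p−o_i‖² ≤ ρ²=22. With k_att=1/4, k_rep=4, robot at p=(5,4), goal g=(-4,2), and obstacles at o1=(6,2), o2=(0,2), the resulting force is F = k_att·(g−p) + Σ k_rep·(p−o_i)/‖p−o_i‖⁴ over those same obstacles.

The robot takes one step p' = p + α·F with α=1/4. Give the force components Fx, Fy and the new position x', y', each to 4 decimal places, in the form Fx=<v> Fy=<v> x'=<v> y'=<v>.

Fx=-2.4100 Fy=-0.1800 x'=4.3975 y'=3.9550

F_att = 1/4·(g−p) = 1/4·(-9,-2) = (-2.2500,-0.5000)
o1: d²=5 ≤ ρ²=22; F_rep = 4·(-1,2)/5² = (-0.1600,0.3200)
o2: d²=29 > ρ²=22 → inactive
F = F_att + ΣF_rep = (-2.4100,-0.1800)
p' = p + 1/4·F = (4.3975,3.9550)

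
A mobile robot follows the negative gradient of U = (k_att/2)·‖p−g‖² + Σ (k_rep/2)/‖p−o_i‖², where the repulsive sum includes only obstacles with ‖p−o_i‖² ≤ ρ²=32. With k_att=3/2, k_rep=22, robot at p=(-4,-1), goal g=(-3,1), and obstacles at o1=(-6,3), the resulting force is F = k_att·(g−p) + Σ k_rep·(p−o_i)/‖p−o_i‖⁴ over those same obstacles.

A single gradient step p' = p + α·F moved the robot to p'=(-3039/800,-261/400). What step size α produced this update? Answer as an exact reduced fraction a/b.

F_att = 3/2·(g−p) = 3/2·(1,2) = (1.5000,3.0000)
o1: d²=20 ≤ ρ²=32; F_rep = 22·(2,-4)/20² = (0.1100,-0.2200)
F = F_att + ΣF_rep = (1.6100,2.7800)
Δp = p'−p = (0.2013,0.3475); α = Δx/Fx = (161/800) / (161/100) = 1/8
check: Δy/Fy = (139/400) / (139/50) = 1/8 ✓

α = 1/8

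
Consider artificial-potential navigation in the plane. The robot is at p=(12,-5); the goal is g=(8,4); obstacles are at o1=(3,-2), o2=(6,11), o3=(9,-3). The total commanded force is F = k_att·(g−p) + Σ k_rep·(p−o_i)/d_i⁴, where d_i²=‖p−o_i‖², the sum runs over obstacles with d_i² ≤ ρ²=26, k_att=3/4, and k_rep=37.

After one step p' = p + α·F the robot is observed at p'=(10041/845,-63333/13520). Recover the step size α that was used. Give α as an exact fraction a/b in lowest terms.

α = 1/20

F_att = 3/4·(g−p) = 3/4·(-4,9) = (-3.0000,6.7500)
o1: d²=90 > ρ²=26 → inactive
o2: d²=292 > ρ²=26 → inactive
o3: d²=13 ≤ ρ²=26; F_rep = 37·(3,-2)/13² = (0.6568,-0.4379)
F = F_att + ΣF_rep = (-2.3432,6.3121)
Δp = p'−p = (-0.1172,0.3156); α = Δx/Fx = (-99/845) / (-396/169) = 1/20
check: Δy/Fy = (4267/13520) / (4267/676) = 1/20 ✓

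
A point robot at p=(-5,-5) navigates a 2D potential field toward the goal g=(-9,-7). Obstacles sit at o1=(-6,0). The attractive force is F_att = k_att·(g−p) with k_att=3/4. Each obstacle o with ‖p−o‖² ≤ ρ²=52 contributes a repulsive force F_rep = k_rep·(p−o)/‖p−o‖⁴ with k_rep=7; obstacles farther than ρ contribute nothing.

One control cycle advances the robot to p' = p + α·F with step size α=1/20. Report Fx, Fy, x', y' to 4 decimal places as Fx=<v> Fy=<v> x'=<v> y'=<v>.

F_att = 3/4·(g−p) = 3/4·(-4,-2) = (-3.0000,-1.5000)
o1: d²=26 ≤ ρ²=52; F_rep = 7·(1,-5)/26² = (0.0104,-0.0518)
F = F_att + ΣF_rep = (-2.9896,-1.5518)
p' = p + 1/20·F = (-5.1495,-5.0776)

Fx=-2.9896 Fy=-1.5518 x'=-5.1495 y'=-5.0776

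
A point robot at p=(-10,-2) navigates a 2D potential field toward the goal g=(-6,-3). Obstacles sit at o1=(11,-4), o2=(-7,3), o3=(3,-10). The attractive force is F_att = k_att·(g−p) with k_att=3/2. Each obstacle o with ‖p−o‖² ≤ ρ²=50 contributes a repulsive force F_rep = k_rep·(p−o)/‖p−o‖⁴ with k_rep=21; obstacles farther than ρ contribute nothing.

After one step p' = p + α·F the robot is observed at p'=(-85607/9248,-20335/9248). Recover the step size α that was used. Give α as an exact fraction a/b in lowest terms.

F_att = 3/2·(g−p) = 3/2·(4,-1) = (6.0000,-1.5000)
o1: d²=445 > ρ²=50 → inactive
o2: d²=34 ≤ ρ²=50; F_rep = 21·(-3,-5)/34² = (-0.0545,-0.0908)
o3: d²=233 > ρ²=50 → inactive
F = F_att + ΣF_rep = (5.9455,-1.5908)
Δp = p'−p = (0.7432,-0.1989); α = Δx/Fx = (6873/9248) / (6873/1156) = 1/8
check: Δy/Fy = (-1839/9248) / (-1839/1156) = 1/8 ✓

α = 1/8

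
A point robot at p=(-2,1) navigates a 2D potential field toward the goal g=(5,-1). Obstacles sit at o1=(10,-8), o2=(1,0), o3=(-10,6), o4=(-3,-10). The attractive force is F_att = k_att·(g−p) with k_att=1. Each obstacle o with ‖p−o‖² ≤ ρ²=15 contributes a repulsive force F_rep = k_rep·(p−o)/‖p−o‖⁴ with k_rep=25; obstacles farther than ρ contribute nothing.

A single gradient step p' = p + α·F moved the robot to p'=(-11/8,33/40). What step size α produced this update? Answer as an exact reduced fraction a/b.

α = 1/10

F_att = 1·(g−p) = 1·(7,-2) = (7.0000,-2.0000)
o1: d²=225 > ρ²=15 → inactive
o2: d²=10 ≤ ρ²=15; F_rep = 25·(-3,1)/10² = (-0.7500,0.2500)
o3: d²=89 > ρ²=15 → inactive
o4: d²=122 > ρ²=15 → inactive
F = F_att + ΣF_rep = (6.2500,-1.7500)
Δp = p'−p = (0.6250,-0.1750); α = Δx/Fx = (5/8) / (25/4) = 1/10
check: Δy/Fy = (-7/40) / (-7/4) = 1/10 ✓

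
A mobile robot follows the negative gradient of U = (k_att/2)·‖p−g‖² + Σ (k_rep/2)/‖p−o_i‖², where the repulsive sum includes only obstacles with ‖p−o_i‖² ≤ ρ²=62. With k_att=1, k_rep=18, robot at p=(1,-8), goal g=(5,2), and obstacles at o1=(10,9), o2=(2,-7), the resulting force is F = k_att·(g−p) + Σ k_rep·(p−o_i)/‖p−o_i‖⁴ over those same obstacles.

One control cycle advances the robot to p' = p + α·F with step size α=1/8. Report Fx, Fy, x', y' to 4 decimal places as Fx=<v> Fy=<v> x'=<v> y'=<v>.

Fx=-0.5000 Fy=5.5000 x'=0.9375 y'=-7.3125

F_att = 1·(g−p) = 1·(4,10) = (4.0000,10.0000)
o1: d²=370 > ρ²=62 → inactive
o2: d²=2 ≤ ρ²=62; F_rep = 18·(-1,-1)/2² = (-4.5000,-4.5000)
F = F_att + ΣF_rep = (-0.5000,5.5000)
p' = p + 1/8·F = (0.9375,-7.3125)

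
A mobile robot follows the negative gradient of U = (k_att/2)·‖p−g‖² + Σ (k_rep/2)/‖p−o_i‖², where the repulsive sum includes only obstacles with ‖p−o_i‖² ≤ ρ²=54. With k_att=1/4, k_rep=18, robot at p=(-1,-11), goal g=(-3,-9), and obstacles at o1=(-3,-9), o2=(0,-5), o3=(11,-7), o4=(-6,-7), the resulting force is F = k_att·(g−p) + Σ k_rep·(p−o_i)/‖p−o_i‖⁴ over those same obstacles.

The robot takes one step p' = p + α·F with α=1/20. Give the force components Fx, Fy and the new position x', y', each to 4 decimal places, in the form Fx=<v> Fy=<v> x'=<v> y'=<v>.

F_att = 1/4·(g−p) = 1/4·(-2,2) = (-0.5000,0.5000)
o1: d²=8 ≤ ρ²=54; F_rep = 18·(2,-2)/8² = (0.5625,-0.5625)
o2: d²=37 ≤ ρ²=54; F_rep = 18·(-1,-6)/37² = (-0.0131,-0.0789)
o3: d²=160 > ρ²=54 → inactive
o4: d²=41 ≤ ρ²=54; F_rep = 18·(5,-4)/41² = (0.0535,-0.0428)
F = F_att + ΣF_rep = (0.1029,-0.1842)
p' = p + 1/20·F = (-0.9949,-11.0092)

Fx=0.1029 Fy=-0.1842 x'=-0.9949 y'=-11.0092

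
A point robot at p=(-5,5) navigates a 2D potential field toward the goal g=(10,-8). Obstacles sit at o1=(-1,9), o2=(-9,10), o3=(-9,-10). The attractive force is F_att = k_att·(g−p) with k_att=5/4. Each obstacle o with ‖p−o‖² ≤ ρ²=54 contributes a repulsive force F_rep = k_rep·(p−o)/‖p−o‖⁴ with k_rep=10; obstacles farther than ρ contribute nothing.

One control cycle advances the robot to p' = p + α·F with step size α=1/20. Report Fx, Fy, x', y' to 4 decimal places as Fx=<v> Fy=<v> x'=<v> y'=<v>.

Fx=18.7347 Fy=-16.3188 x'=-4.0633 y'=4.1841

F_att = 5/4·(g−p) = 5/4·(15,-13) = (18.7500,-16.2500)
o1: d²=32 ≤ ρ²=54; F_rep = 10·(-4,-4)/32² = (-0.0391,-0.0391)
o2: d²=41 ≤ ρ²=54; F_rep = 10·(4,-5)/41² = (0.0238,-0.0297)
o3: d²=241 > ρ²=54 → inactive
F = F_att + ΣF_rep = (18.7347,-16.3188)
p' = p + 1/20·F = (-4.0633,4.1841)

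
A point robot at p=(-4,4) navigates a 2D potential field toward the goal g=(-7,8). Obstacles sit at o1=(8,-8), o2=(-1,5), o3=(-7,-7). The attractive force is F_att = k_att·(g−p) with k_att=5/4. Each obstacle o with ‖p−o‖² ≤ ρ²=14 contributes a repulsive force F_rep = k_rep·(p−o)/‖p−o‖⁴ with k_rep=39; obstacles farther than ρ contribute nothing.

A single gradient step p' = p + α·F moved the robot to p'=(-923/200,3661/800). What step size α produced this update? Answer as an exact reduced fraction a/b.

F_att = 5/4·(g−p) = 5/4·(-3,4) = (-3.7500,5.0000)
o1: d²=288 > ρ²=14 → inactive
o2: d²=10 ≤ ρ²=14; F_rep = 39·(-3,-1)/10² = (-1.1700,-0.3900)
o3: d²=130 > ρ²=14 → inactive
F = F_att + ΣF_rep = (-4.9200,4.6100)
Δp = p'−p = (-0.6150,0.5763); α = Δx/Fx = (-123/200) / (-123/25) = 1/8
check: Δy/Fy = (461/800) / (461/100) = 1/8 ✓

α = 1/8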